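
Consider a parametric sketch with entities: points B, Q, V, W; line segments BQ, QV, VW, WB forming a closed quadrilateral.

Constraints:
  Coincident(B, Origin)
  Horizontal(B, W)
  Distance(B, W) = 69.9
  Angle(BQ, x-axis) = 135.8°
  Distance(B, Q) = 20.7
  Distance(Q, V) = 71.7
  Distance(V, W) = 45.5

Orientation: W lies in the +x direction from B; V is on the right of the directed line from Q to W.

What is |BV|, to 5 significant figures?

51.030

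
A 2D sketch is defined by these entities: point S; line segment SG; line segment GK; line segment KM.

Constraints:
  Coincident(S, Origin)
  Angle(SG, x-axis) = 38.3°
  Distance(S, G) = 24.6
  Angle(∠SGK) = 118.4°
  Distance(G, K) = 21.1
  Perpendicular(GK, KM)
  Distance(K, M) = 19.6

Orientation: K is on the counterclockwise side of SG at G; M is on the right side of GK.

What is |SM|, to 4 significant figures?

52.69

∠SGK = 118.4°, so GK runs at 38.3° + (180° − 118.4°) = 99.90° from the x-axis; with |GK| = 21.1, K = G + 21.1·(cos 99.90°, sin 99.90°) = (15.68, 36.03). GK is perpendicular to KM; with |KM| = 19.6 on the right of GK, M = K + 19.6·(0.9851, 0.1719) = (34.99, 39.40). Then |SM| = |M − S| = 52.69.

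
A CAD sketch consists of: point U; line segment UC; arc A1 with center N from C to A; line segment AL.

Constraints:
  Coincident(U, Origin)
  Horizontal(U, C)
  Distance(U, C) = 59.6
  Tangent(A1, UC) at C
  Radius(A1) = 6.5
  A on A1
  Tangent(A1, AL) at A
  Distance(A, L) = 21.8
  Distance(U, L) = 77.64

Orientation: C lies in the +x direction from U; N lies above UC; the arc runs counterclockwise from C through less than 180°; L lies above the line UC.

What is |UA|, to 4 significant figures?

65.76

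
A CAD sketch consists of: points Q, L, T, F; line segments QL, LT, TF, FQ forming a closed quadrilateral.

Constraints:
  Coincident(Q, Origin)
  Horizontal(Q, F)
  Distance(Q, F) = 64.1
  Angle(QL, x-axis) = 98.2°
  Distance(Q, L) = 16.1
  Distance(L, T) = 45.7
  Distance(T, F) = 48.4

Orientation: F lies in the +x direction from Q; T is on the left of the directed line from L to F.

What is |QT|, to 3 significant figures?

54.1

Checks: |LT| = 45.70 ✓; |TF| = 48.40 ✓.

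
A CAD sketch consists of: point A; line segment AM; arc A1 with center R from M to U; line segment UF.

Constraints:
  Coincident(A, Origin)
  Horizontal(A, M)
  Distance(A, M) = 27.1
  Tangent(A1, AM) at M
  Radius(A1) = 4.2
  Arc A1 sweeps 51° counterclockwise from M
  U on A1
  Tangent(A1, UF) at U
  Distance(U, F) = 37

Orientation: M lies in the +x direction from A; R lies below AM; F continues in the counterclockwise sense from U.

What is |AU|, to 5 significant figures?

23.887

A is at the origin; AM is horizontal with |AM| = 27.1 and M on the +x side, so M = (27.100, 0.0000). Since A1 is tangent to AM there, RM ⟂ AM, so R = M + (0, -4.2) = (27.100, -4.2000). On A1, M sits at bearing 90° from R; a 51° counterclockwise sweep puts U at bearing 141°, so U = R + 4.2·(cos 141°, sin 141°) = (23.836, -1.5569). Then |AU| = |U − A| = 23.887.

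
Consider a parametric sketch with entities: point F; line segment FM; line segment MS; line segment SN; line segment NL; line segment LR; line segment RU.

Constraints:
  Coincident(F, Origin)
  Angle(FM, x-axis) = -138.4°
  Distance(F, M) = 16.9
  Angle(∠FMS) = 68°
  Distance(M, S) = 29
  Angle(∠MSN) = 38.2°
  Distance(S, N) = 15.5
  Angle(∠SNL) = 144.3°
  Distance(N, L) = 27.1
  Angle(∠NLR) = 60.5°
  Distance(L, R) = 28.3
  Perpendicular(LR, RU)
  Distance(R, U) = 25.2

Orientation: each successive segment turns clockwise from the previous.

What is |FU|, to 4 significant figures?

26.44

∠NLR = 60.5° gives LR at 172.6° from the x-axis; with |LR| = 28.3, R = (-27.12, -13.62). LR ⟂ RU, so RU runs at 82.60°; with |RU| = 25.2, U = (-23.87, 11.37). Then |FU| = |U − F| = 26.44.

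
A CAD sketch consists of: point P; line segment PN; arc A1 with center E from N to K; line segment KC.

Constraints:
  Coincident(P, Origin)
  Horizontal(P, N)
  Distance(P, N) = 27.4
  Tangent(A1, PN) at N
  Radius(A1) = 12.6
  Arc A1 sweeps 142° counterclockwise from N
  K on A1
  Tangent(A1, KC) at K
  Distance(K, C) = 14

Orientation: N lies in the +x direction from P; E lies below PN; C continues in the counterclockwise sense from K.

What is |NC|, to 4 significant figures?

31.32

P is at the origin; P and N share the same y with |PN| = 27.4 and N on the +x side, so N = (27.40, 0.000). The tangent condition forces EN to be normal to PN, so E = N + (0, -12.6) = (27.40, -12.60). On A1, N sits at bearing 90° from E; a 142° counterclockwise sweep puts K at bearing 232°, so K = E + 12.6·(cos 232°, sin 232°) = (19.64, -22.53). Since A1 is tangent to KC there, EK ⟂ KC, so KC runs along (−sin 232°, cos 232°); with |KC| = 14.0, C = (30.67, -31.15). Then |NC| = |C − N| = 31.32.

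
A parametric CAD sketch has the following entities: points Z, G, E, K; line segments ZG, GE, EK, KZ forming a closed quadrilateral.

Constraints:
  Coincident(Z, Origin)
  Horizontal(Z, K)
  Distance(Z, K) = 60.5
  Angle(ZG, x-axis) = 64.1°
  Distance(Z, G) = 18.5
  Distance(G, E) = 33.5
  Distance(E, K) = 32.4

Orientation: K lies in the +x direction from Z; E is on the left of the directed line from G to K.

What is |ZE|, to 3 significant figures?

47.7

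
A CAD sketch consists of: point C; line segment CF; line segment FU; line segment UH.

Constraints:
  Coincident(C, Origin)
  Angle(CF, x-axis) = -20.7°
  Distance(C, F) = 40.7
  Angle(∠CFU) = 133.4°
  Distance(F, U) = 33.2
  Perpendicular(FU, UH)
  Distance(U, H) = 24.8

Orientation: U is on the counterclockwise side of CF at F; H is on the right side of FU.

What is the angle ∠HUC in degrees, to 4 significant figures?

115.8°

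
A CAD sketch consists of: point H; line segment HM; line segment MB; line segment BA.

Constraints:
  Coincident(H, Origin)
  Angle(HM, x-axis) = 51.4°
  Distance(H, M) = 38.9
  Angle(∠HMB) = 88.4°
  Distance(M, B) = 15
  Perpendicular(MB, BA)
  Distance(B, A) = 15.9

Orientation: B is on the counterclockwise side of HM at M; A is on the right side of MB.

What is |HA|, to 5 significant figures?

56.524

∠HMB = 88.4°, so MB runs at 51.4° + (180° − 88.4°) = 143.00° from the x-axis; with |MB| = 15.0, B = M + 15.0·(cos 143.00°, sin 143.00°) = (12.289, 39.428). MB is perpendicular to BA; with |BA| = 15.9 on the right of MB, A = B + 15.9·(0.60182, 0.79864) = (21.858, 52.127). Then |HA| = |A − H| = 56.524.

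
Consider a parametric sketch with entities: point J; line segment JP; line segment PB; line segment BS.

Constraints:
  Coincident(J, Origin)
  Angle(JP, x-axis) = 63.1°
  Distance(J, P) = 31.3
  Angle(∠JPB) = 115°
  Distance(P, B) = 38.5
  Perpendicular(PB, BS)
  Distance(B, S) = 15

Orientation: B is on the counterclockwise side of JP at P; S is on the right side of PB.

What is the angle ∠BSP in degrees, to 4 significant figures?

68.71°

∠JPB = 115.0°, so PB runs at 63.1° + (180° − 115.0°) = 128.1° from the x-axis; with |PB| = 38.5, B = P + 38.5·(cos 128.1°, sin 128.1°) = (-9.595, 58.21). PB is perpendicular to BS; with |BS| = 15.0 on the right of PB, S = B + 15.0·(0.7869, 0.6170) = (2.209, 67.47). Then cos ∠BSP = SB·SP / (|SB||SP|), giving 68.71°.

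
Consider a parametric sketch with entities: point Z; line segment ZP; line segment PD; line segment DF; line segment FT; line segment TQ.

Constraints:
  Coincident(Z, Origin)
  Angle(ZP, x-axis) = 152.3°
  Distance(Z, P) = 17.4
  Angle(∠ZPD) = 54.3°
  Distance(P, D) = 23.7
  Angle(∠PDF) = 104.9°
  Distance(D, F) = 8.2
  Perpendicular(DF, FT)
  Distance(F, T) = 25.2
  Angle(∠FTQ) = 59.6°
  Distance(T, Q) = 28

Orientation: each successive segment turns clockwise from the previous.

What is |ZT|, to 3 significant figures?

8.70

Z is at the origin; ZP runs at 152.3° with length 17.4, so P = (-15.4, 8.09). ∠ZPD = 54.3° gives PD at 26.6° from the x-axis; with |PD| = 23.7, D = (5.79, 18.7). ∠PDF = 104.9° gives DF at -48.5° from the x-axis; with |DF| = 8.2, F = (11.2, 12.6). DF ⟂ FT, so FT runs at -138°; with |FT| = 25.2, T = (-7.65, -4.14). Then |ZT| = |T − Z| = 8.70.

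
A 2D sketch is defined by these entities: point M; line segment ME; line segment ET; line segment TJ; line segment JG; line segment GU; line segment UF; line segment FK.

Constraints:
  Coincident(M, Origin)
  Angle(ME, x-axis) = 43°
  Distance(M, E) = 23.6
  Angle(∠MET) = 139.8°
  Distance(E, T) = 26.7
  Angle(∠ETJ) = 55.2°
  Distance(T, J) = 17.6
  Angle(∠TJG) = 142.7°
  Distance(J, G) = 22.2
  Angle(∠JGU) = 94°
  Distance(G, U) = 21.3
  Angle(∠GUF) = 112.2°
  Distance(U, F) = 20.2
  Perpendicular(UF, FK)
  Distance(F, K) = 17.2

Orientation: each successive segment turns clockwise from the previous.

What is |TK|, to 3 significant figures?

12.6

∠GUF = 112.2° gives UF at 46.9° from the x-axis; with |UF| = 20.2, F = (18.7, 28.7). UF ⟂ FK, so FK runs at -43.1°; with |FK| = 17.2, K = (31.3, 17.0). Then |TK| = |K − T| = 12.6.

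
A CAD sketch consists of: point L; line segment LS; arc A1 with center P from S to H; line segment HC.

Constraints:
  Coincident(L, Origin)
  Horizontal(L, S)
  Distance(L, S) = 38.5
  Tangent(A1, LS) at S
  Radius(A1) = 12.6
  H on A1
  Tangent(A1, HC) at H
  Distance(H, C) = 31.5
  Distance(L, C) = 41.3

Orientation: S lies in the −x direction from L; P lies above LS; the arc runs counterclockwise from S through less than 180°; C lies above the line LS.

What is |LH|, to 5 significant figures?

27.915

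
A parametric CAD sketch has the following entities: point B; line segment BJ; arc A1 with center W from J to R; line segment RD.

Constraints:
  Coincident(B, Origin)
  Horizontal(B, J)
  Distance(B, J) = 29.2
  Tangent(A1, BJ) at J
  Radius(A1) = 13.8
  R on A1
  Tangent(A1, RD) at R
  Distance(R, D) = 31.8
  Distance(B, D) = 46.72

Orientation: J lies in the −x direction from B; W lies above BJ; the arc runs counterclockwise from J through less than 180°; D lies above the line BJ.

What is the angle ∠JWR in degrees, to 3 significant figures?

86.6°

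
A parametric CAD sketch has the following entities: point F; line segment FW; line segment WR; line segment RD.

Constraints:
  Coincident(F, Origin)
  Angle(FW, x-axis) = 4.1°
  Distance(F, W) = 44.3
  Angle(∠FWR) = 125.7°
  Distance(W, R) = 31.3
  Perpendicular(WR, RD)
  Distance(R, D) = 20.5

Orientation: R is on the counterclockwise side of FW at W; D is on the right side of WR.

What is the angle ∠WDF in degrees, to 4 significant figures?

11.44°

∠FWR = 125.7°, so WR runs at 4.1° + (180° − 125.7°) = 58.40° from the x-axis; with |WR| = 31.3, R = W + 31.3·(cos 58.40°, sin 58.40°) = (60.59, 29.83). WR ⟂ RD; with |RD| = 20.5 on the right of WR, D = R + 20.5·(0.8517, -0.5240) = (78.05, 19.08). Then cos ∠WDF = DW·DF / (|DW||DF|), giving 11.44°.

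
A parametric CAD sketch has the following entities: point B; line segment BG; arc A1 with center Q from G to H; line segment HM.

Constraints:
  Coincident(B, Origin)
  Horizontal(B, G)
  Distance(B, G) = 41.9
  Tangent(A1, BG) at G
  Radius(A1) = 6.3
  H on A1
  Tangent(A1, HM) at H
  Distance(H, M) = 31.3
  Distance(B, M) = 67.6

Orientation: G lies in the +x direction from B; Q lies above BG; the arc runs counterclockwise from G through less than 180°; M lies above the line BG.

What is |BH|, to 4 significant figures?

47.98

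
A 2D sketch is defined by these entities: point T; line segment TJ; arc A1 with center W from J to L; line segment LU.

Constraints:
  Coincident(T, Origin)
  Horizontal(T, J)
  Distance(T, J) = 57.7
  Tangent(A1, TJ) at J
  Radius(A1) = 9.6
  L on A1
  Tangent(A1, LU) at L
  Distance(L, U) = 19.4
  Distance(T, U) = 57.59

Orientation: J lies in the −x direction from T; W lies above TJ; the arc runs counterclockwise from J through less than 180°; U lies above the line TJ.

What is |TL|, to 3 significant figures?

49.2

T is at the origin; T and J share the same y with |TJ| = 57.7 and J on the −x side, so J = (-57.7, 0.00). Since A1 is tangent to TJ there, WJ ⟂ TJ, so W = J + (0, 9.6) = (-57.7, 9.60). Since WL ⟂ LU (tangency), |WU| = √(9.6² + 19.4²) = 21.6 regardless of where L sits on A1. So U lies on both circle(T, 57.59) and circle(W, 21.6); the above-TJ intersection is U = (-49.4, 29.6). L is the foot of the tangent from U: L = (-48.1, 10.2).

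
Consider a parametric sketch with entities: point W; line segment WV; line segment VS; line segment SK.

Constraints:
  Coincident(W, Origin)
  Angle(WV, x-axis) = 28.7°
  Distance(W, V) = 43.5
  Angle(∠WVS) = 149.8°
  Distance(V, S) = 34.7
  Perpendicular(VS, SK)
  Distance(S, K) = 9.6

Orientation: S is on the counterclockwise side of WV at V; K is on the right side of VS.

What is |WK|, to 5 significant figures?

78.853

∠WVS = 149.8°, so VS runs at 28.7° + (180° − 149.8°) = 58.900° from the x-axis; with |VS| = 34.7, S = V + 34.7·(cos 58.900°, sin 58.900°) = (56.080, 50.602). The perpendicularity gives SK at right angles to VS; with |SK| = 9.6 on the right of VS, K = S + 9.6·(0.85627, -0.51653) = (64.300, 45.643). Then |WK| = |K − W| = 78.853.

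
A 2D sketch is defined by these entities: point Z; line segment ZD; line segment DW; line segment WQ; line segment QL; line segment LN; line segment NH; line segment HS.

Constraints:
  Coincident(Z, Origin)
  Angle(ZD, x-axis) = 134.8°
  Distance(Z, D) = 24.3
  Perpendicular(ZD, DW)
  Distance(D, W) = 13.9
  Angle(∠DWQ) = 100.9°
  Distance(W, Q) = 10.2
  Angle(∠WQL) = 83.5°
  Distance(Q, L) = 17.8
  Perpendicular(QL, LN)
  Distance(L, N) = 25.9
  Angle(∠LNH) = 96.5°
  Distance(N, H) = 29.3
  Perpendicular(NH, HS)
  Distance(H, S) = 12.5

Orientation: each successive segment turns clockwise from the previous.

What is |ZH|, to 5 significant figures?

50.786

QL is perpendicular to LN, so LN runs at 139.20°; with |LN| = 25.9, N = (-30.070, 24.738). ∠LNH = 96.5° gives NH at 55.700° from the x-axis; with |NH| = 29.3, H = (-13.559, 48.943). Then |ZH| = |H − Z| = 50.786.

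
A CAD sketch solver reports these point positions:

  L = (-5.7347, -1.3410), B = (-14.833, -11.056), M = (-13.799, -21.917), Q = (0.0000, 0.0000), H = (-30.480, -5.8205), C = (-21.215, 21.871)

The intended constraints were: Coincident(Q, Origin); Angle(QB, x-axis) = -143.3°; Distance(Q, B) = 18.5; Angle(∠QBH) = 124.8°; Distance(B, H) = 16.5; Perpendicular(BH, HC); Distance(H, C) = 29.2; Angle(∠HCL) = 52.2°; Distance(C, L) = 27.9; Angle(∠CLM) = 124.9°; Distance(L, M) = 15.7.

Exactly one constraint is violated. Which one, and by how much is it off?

Distance(L, M) = 15.7 — off by 6.40.

Q = (0.00, 0.00) ✓; QB at -143.3° ✓; |QB| = 18.50 ✓; ∠QBH = 124.8° ✓; |BH| = 16.50 ✓; ∠(BH, HC) = 90.00° ✓; |HC| = 29.20 ✓; ∠HCL = 52.20° ✓; |CL| = 27.90 ✓; ∠CLM = 124.9° ✓; |LM| = 22.10 ✗.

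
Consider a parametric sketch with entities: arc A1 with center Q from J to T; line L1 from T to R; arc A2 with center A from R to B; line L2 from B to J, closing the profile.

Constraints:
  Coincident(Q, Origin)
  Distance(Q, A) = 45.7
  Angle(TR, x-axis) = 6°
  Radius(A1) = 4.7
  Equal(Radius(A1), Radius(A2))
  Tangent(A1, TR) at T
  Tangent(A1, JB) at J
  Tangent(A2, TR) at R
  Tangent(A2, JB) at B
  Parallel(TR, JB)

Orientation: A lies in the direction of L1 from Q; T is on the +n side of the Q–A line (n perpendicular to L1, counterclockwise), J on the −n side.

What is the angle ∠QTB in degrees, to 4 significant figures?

78.38°

The slot axis is L1's direction at 6.0°, so u = (cos 6.0°, sin 6.0°) = (0.9945, 0.1045) and n = (−sin 6.0°, cos 6.0°) = (-0.1045, 0.9945). Q is at the origin and A lies 45.7 along u from Q, so A = 45.7·u = (45.45, 4.777). Tangency of A1 to both parallel lines with radius 4.7 puts T and J at Q ± 4.7·n: T = (-0.4913, 4.674), J = (0.4913, -4.674). Equal radii place R and B the same way about A: R = A + 4.7·n = (44.96, 9.451), B = A − 4.7·n = (45.94, 0.1027). Then cos ∠QTB = TQ·TB / (|TQ||TB|), giving 78.38°.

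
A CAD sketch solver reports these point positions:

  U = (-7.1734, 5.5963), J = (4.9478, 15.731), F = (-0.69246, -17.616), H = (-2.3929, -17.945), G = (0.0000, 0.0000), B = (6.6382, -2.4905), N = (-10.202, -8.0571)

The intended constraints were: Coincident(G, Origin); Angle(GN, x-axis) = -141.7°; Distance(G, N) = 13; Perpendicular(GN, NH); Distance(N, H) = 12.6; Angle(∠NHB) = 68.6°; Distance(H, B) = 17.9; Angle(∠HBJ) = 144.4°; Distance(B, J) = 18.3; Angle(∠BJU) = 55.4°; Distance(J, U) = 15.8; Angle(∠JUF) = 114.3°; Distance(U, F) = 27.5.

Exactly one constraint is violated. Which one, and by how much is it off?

Distance(U, F) = 27.5 — off by 3.40.

G = (0.00, 0.00) ✓; GN at -141.7° ✓; |GN| = 13.00 ✓; ∠(GN, NH) = 90.00° ✓; |NH| = 12.60 ✓; ∠NHB = 68.60° ✓; |HB| = 17.90 ✓; ∠HBJ = 144.4° ✓; |BJ| = 18.30 ✓; ∠BJU = 55.40° ✓; |JU| = 15.80 ✓; ∠JUF = 114.3° ✓; |UF| = 24.10 ✗.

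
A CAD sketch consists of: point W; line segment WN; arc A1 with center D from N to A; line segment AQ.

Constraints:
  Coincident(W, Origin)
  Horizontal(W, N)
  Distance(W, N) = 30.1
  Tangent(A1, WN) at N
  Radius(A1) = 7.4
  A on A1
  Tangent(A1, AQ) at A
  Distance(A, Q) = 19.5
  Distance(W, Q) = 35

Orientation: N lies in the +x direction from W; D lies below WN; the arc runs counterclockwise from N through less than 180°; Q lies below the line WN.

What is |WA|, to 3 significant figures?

23.9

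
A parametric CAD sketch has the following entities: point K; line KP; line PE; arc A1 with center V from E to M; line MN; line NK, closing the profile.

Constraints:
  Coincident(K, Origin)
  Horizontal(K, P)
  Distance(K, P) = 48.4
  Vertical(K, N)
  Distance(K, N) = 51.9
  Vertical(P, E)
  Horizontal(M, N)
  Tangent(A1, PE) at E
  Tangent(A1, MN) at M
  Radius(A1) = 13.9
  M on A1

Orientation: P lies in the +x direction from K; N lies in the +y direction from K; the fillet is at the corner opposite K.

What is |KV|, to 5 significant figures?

51.325

K is at the origin; KP is horizontal with |KP| = 48.4 and P on the +x side, so P = (48.400, 0.0000). KN is vertical with |KN| = 51.9 and N on the +y side, so N = (0.0000, 51.900). The virtual corner opposite K is at (48.400, 51.900). Tangency of A1 to PE means the radius VE is perpendicular to PE and tangency of A1 to MN means the radius VM is perpendicular to MN, with radius 13.9, so the center V sits 13.9 in from both sides at V = (34.500, 38.000). Then |KV| = |V − K| = 51.325.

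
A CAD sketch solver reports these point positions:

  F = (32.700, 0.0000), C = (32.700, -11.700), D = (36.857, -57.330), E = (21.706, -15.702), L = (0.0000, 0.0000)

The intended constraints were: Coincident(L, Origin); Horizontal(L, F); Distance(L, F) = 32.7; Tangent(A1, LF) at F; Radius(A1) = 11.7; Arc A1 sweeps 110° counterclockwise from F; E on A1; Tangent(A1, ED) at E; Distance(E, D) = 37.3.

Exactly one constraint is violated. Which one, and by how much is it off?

Distance(E, D) = 37.3 — off by 7.00.

L = (0.00, 0.00) ✓; L.y = 0.00, F.y = 0.00 ✓; |LF| = 32.70 ✓; ∠(CF, FL) = 90.00° ✓; |CF| = 11.70 ✓; bearing(C→E) − bearing(C→F) = 110.0° ✓; |CE| = 11.70 ✓; ∠(CE, ED) = 90.00° ✓; |ED| = 44.30 ✗.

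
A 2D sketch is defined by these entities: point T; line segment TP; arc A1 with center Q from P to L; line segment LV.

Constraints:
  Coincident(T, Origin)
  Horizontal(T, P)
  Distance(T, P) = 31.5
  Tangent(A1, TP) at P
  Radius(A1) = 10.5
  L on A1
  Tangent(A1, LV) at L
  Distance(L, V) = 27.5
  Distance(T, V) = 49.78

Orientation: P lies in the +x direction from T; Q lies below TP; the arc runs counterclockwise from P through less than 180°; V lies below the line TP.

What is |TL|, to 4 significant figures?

25.47

Checks: |QL| = 10.50 ✓; ∠(QL, LV) = 90.00° ✓; |LV| = 27.50 ✓; |TV| = 49.78 ✓.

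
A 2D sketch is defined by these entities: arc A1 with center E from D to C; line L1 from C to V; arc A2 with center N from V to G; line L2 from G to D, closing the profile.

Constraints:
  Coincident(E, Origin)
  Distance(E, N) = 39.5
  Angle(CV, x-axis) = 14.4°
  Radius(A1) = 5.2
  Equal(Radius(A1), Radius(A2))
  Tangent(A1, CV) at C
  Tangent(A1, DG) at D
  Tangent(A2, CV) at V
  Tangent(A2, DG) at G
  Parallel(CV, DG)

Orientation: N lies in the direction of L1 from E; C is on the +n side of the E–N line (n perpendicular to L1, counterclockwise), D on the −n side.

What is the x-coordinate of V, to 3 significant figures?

37.0

The slot axis is L1's direction at 14.4°, so u = (cos 14.4°, sin 14.4°) = (0.969, 0.249) and n = (−sin 14.4°, cos 14.4°) = (-0.249, 0.969). E is at the origin and N lies 39.5 along u from E, so N = 39.5·u = (38.3, 9.82). Tangency of A1 to both parallel lines with radius 5.2 puts C and D at E ± 5.2·n: C = (-1.29, 5.04), D = (1.29, -5.04). Equal radii place V and G the same way about N: V = N + 5.2·n = (37.0, 14.9), G = N − 5.2·n = (39.6, 4.79). So V.x = 37.0.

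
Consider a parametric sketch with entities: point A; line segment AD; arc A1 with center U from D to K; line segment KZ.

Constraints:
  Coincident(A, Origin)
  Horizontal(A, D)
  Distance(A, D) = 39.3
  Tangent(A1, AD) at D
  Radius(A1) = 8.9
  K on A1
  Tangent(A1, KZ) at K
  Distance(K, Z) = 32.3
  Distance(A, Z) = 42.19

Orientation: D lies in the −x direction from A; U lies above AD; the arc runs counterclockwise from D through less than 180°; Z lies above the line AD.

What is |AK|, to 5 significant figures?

31.449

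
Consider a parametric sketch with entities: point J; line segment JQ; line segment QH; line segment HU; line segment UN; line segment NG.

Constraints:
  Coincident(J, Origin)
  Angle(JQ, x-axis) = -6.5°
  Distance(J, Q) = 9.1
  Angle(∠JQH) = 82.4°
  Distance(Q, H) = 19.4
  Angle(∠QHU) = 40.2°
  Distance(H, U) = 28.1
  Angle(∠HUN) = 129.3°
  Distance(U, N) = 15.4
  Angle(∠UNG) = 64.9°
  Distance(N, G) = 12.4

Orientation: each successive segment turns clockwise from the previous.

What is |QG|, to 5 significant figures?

11.282

∠HUN = 129.3° gives UN at 65.400° from the x-axis; with |UN| = 15.4, N = (-1.6362, 19.391). ∠UNG = 64.9° gives NG at -49.700° from the x-axis; with |NG| = 12.4, G = (6.3840, 9.9341). Then |QG| = |G − Q| = 11.282.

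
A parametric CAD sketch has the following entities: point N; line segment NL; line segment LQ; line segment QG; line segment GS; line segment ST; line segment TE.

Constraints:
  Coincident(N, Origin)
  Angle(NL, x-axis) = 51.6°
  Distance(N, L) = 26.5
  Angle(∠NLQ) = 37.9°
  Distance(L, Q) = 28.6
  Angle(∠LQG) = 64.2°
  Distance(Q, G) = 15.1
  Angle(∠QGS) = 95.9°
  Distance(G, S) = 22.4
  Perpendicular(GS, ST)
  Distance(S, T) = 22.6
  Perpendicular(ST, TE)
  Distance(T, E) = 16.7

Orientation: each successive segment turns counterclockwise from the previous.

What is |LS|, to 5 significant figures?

6.0479

N is at the origin; NL runs at 51.6° with length 26.5, so L = (16.460, 20.768). ∠NLQ = 37.9° gives LQ at -166.30° from the x-axis; with |LQ| = 28.6, Q = (-11.326, 13.994). ∠LQG = 64.2° gives QG at -50.500° from the x-axis; with |QG| = 15.1, G = (-1.7211, 2.3428). ∠QGS = 95.9° gives GS at 33.600° from the x-axis; with |GS| = 22.4, S = (16.936, 14.739). Then |LS| = |S − L| = 6.0479.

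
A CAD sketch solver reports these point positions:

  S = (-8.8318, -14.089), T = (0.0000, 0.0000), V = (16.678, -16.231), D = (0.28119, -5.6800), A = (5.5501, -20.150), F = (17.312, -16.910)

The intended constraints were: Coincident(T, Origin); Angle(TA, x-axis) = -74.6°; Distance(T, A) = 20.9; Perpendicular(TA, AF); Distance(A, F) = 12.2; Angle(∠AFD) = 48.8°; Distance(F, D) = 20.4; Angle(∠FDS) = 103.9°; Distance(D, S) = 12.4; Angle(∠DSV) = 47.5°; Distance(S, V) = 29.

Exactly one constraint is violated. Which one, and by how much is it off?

Distance(S, V) = 29 — off by 3.40.

T = (0.00, 0.00) ✓; TA at -74.60° ✓; |TA| = 20.90 ✓; ∠(TA, AF) = 90.00° ✓; |AF| = 12.20 ✓; ∠AFD = 48.80° ✓; |FD| = 20.40 ✓; ∠FDS = 103.9° ✓; |DS| = 12.40 ✓; ∠DSV = 47.50° ✓; |SV| = 25.60 ✗.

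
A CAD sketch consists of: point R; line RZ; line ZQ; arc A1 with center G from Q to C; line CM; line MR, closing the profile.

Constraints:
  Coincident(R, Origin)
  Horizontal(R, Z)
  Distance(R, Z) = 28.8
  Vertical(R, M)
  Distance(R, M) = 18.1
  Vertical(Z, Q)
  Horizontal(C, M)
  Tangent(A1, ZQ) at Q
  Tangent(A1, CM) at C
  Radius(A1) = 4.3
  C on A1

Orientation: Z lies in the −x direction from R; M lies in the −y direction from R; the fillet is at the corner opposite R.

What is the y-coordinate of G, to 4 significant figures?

-13.80

R is at the origin; RZ is horizontal with |RZ| = 28.8 and Z on the −x side, so Z = (-28.80, 0.000). R and M share the same x with |RM| = 18.1 and M on the −y side, so M = (0.000, -18.10). The virtual corner opposite R is at (-28.80, -18.10). The tangent condition forces GQ to be normal to ZQ and since A1 is tangent to CM there, GC ⟂ CM, with radius 4.3, so the center G sits 4.3 in from both sides at G = (-24.50, -13.80). So G.y = -13.80.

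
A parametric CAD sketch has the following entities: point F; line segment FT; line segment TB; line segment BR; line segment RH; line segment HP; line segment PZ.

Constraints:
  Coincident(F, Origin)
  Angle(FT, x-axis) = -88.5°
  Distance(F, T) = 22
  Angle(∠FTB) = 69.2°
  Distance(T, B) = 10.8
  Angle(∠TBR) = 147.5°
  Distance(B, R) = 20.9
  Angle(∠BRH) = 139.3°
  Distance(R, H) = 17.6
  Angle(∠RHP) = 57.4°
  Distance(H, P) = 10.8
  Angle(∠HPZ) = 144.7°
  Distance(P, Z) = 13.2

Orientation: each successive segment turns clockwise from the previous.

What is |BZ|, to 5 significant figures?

15.402

F is at the origin; FT runs at -88.5° with length 22.0, so T = (0.57589, -21.992). ∠FTB = 69.2° gives TB at 160.70° from the x-axis; with |TB| = 10.8, B = (-9.6172, -18.423). ∠TBR = 147.5° gives BR at 128.20° from the x-axis; with |BR| = 20.9, R = (-22.542, -1.9985). ∠BRH = 139.3° gives RH at 87.500° from the x-axis; with |RH| = 17.6, H = (-21.774, 15.585). ∠RHP = 57.4° gives HP at -35.100° from the x-axis; with |HP| = 10.8, P = (-12.938, 9.3747). ∠HPZ = 144.7° gives PZ at -70.400° from the x-axis; with |PZ| = 13.2, Z = (-8.5102, -3.0605). Then |BZ| = |Z − B| = 15.402.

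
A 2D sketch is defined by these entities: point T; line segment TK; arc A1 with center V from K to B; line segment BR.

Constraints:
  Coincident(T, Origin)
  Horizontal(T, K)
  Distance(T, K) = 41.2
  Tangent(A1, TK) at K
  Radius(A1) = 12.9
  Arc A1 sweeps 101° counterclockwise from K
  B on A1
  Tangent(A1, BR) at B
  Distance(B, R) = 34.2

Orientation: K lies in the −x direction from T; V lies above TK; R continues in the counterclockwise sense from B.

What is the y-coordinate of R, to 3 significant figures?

48.9

On A1, K sits at bearing -90° from V; a 101° counterclockwise sweep puts B at bearing 11°, so B = V + 12.9·(cos 11°, sin 11°) = (-28.5, 15.4). The tangent condition forces VB to be normal to BR, so BR runs along (−sin 11°, cos 11°); with |BR| = 34.2, R = (-35.1, 48.9). So R.y = 48.9.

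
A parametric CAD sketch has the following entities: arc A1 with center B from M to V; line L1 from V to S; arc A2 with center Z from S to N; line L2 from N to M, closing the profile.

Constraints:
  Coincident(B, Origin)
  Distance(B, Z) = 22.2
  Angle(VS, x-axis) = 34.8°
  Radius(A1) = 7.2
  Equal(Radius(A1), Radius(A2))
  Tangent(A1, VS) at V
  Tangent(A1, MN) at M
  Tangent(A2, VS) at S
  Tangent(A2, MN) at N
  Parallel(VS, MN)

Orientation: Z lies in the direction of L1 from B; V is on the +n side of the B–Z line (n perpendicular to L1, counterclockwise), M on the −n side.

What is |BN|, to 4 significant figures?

23.34

The slot axis is L1's direction at 34.8°, so u = (cos 34.8°, sin 34.8°) = (0.8211, 0.5707) and n = (−sin 34.8°, cos 34.8°) = (-0.5707, 0.8211). B is at the origin and Z lies 22.2 along u from B, so Z = 22.2·u = (18.23, 12.67). Tangency of A1 to both parallel lines with radius 7.2 puts V and M at B ± 7.2·n: V = (-4.109, 5.912), M = (4.109, -5.912). Equal radii place S and N the same way about Z: S = Z + 7.2·n = (14.12, 18.58), N = Z − 7.2·n = (22.34, 6.758). Then |BN| = |N − B| = 23.34.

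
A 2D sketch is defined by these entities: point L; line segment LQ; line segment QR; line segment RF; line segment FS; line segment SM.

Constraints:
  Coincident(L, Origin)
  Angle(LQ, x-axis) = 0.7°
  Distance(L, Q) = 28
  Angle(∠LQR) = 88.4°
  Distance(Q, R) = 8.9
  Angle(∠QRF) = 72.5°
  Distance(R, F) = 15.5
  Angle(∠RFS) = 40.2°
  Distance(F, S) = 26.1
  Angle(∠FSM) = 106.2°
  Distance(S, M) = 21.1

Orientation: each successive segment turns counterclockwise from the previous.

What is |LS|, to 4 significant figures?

37.87

∠QRF = 72.5° gives RF at -160.2° from the x-axis; with |RF| = 15.5, F = (13.06, 3.984). ∠RFS = 40.2° gives FS at -20.40° from the x-axis; with |FS| = 26.1, S = (37.52, -5.113). Then |LS| = |S − L| = 37.87.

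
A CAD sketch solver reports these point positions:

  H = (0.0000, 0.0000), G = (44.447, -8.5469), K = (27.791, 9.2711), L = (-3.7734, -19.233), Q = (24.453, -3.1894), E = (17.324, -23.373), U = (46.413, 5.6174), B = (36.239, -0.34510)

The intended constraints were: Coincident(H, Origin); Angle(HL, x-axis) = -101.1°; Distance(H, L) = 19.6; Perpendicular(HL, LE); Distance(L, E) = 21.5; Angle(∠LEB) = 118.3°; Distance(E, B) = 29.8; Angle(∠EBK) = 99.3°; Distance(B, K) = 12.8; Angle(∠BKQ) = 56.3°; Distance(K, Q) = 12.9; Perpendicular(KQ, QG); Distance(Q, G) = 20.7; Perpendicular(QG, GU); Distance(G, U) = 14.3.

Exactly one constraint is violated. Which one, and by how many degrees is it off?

Perpendicular(QG, GU) — off by 7.10°.

H = (0.00, 0.00) ✓; HL at -101.1° ✓; |HL| = 19.60 ✓; ∠(HL, LE) = 90.00° ✓; |LE| = 21.50 ✓; ∠LEB = 118.3° ✓; |EB| = 29.80 ✓; ∠EBK = 99.30° ✓; |BK| = 12.80 ✓; ∠BKQ = 56.30° ✓; |KQ| = 12.90 ✓; ∠(KQ, QG) = 90.00° ✓; |QG| = 20.70 ✓; ∠(QG, GU) = 97.10° ✗; |GU| = 14.30 ✓.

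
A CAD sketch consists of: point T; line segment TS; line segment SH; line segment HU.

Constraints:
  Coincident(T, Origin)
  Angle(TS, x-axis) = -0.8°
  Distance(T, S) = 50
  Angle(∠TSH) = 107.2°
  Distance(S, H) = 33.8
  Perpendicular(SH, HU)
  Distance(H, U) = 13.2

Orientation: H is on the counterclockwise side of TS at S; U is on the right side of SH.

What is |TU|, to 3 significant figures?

78.0

T is at the origin; TS runs at -0.8° with length 50.0, so S = 50.0·(cos -0.8°, sin -0.8°) = (50.0, -0.698). ∠TSH = 107.2°, so SH runs at -0.8° + (180° − 107.2°) = 72.0° from the x-axis; with |SH| = 33.8, H = S + 33.8·(cos 72.0°, sin 72.0°) = (60.4, 31.4). SH is perpendicular to HU; with |HU| = 13.2 on the right of SH, U = H + 13.2·(0.951, -0.309) = (73.0, 27.4). Then |TU| = |U − T| = 78.0.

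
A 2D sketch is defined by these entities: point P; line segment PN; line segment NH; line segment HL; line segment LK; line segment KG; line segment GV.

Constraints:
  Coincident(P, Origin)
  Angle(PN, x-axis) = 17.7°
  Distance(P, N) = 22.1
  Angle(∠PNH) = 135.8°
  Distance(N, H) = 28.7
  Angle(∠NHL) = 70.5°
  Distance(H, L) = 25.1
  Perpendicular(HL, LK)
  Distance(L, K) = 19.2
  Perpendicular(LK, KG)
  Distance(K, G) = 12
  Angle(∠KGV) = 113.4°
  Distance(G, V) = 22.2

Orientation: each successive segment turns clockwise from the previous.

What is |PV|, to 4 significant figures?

45.56

P is at the origin; PN runs at 17.7° with length 22.1, so N = (21.05, 6.719). ∠PNH = 135.8° gives NH at -26.50° from the x-axis; with |NH| = 28.7, H = (46.74, -6.087). ∠NHL = 70.5° gives HL at -136.0° from the x-axis; with |HL| = 25.1, L = (28.68, -23.52). HL ⟂ LK, so LK runs at 134.0°; with |LK| = 19.2, K = (15.35, -9.711). LK is perpendicular to KG, so KG runs at 44.00°; with |KG| = 12.0, G = (23.98, -1.375). ∠KGV = 113.4° gives GV at -22.60° from the x-axis; with |GV| = 22.2, V = (44.47, -9.907). Then |PV| = |V − P| = 45.56.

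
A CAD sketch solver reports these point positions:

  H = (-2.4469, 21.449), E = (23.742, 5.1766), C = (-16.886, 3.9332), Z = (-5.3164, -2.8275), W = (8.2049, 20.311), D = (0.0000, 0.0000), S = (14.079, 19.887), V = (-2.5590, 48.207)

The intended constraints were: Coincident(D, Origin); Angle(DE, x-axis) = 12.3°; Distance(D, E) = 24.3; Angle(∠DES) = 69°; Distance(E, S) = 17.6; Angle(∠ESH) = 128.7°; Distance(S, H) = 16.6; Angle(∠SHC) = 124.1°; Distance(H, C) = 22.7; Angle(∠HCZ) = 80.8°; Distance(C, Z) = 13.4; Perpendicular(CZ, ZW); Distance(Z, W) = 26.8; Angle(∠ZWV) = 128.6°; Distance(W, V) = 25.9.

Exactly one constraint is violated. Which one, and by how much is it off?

Distance(W, V) = 25.9 — off by 4.00.

D = (0.00, 0.00) ✓; DE at 12.30° ✓; |DE| = 24.30 ✓; ∠DES = 69.00° ✓; |ES| = 17.60 ✓; ∠ESH = 128.7° ✓; |SH| = 16.60 ✓; ∠SHC = 124.1° ✓; |HC| = 22.70 ✓; ∠HCZ = 80.80° ✓; |CZ| = 13.40 ✓; ∠(CZ, ZW) = 90.00° ✓; |ZW| = 26.80 ✓; ∠ZWV = 128.6° ✓; |WV| = 29.90 ✗.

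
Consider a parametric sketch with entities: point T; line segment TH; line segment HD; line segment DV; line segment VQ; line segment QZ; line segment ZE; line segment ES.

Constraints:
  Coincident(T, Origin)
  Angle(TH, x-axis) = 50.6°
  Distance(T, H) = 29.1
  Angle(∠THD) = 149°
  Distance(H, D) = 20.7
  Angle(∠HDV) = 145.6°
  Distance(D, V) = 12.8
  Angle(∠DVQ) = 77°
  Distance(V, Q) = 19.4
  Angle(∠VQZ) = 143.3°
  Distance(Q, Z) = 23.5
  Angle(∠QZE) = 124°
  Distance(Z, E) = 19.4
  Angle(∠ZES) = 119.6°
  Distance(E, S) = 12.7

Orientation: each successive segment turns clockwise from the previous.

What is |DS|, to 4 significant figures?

35.32

∠QZE = 124.0° gives ZE at 149.5° from the x-axis; with |ZE| = 19.4, E = (3.372, 8.729). ∠ZES = 119.6° gives ES at 89.10° from the x-axis; with |ES| = 12.7, S = (3.572, 21.43). Then |DS| = |S − D| = 35.32.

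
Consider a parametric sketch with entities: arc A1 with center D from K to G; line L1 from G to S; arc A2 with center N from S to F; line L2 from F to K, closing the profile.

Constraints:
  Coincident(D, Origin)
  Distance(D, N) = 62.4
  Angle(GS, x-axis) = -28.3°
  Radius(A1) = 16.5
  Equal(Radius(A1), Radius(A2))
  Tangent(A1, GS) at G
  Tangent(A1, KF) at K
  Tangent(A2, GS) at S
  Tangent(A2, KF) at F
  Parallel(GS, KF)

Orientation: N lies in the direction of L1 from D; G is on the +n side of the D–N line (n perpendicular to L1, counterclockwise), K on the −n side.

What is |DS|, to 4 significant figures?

64.54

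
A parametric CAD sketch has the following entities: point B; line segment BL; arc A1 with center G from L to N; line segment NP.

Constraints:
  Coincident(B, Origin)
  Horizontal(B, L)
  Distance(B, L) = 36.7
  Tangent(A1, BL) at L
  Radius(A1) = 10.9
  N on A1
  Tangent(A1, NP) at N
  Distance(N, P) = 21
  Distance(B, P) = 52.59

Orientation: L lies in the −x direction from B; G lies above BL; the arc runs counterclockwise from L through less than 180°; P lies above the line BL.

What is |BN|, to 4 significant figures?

32.64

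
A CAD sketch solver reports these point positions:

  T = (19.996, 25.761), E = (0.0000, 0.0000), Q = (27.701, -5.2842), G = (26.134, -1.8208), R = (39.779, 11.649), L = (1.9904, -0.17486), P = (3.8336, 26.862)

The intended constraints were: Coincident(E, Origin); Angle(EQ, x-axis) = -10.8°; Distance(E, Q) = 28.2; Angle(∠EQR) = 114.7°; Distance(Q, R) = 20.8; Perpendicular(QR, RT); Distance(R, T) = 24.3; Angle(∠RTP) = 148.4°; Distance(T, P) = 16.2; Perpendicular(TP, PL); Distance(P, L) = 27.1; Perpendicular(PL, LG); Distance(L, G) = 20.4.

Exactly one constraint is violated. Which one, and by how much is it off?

Distance(L, G) = 20.4 — off by 3.80.

E = (0.00, 0.00) ✓; EQ at -10.80° ✓; |EQ| = 28.20 ✓; ∠EQR = 114.7° ✓; |QR| = 20.80 ✓; ∠(QR, RT) = 90.00° ✓; |RT| = 24.30 ✓; ∠RTP = 148.4° ✓; |TP| = 16.20 ✓; ∠(TP, PL) = 90.00° ✓; |PL| = 27.10 ✓; ∠(PL, LG) = 90.00° ✓; |LG| = 24.20 ✗.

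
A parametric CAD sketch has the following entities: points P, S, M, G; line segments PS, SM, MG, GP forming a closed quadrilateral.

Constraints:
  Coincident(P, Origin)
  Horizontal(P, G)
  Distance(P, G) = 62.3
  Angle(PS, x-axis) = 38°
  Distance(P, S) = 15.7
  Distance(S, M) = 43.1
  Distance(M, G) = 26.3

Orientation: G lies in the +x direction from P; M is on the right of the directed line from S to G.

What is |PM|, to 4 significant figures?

48.34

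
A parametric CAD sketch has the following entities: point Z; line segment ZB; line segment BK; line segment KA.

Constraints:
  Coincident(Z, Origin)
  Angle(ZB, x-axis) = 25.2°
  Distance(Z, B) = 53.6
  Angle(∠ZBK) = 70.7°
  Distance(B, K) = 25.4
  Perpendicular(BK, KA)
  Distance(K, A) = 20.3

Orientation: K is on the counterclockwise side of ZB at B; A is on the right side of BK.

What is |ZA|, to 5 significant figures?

71.303

Z is at the origin; ZB runs at 25.2° with length 53.6, so B = 53.6·(cos 25.2°, sin 25.2°) = (48.499, 22.822). ∠ZBK = 70.7°, so BK runs at 25.2° + (180° − 70.7°) = 134.50° from the x-axis; with |BK| = 25.4, K = B + 25.4·(cos 134.50°, sin 134.50°) = (30.696, 40.938). The perpendicularity gives KA at right angles to BK; with |KA| = 20.3 on the right of BK, A = K + 20.3·(0.71325, 0.70091) = (45.175, 55.167). Then |ZA| = |A − Z| = 71.303.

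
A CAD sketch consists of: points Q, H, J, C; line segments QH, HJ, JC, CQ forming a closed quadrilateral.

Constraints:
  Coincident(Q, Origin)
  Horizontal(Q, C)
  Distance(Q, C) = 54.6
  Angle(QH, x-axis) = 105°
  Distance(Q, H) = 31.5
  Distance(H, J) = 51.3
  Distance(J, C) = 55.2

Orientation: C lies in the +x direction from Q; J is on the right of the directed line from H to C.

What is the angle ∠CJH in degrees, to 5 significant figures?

81.726°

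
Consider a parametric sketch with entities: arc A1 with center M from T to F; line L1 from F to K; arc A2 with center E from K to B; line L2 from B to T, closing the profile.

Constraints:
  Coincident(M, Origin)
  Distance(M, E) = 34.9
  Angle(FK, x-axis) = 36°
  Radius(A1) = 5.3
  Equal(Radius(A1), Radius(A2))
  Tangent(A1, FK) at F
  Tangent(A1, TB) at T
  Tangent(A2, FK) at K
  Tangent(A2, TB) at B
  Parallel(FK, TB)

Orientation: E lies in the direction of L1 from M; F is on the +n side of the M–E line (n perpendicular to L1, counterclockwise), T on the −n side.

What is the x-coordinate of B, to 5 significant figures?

31.350

Tangency of A1 to both parallel lines with radius 5.3 puts F and T at M ± 5.3·n: F = (-3.1153, 4.2878), T = (3.1153, -4.2878). Equal radii place K and B the same way about E: K = E + 5.3·n = (25.119, 24.801), B = E − 5.3·n = (31.350, 16.226). So B.x = 31.350.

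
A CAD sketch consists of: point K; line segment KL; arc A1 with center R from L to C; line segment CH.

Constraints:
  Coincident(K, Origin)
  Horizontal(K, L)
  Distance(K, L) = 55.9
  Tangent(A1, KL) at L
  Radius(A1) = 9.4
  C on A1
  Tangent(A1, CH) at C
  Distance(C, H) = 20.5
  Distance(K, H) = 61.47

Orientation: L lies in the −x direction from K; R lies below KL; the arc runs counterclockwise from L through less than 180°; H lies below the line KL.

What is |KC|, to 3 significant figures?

65.4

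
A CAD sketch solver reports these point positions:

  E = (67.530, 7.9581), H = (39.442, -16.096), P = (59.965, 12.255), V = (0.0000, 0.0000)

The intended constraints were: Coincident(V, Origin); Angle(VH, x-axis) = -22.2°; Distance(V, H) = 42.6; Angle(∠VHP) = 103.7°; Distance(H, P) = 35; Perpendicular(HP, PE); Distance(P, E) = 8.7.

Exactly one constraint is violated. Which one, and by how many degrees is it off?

Perpendicular(HP, PE) — off by 6.30°.

V = (0.00, 0.00) ✓; VH at -22.20° ✓; |VH| = 42.60 ✓; ∠VHP = 103.7° ✓; |HP| = 35.00 ✓; ∠(HP, PE) = 83.70° ✗; |PE| = 8.700 ✓.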